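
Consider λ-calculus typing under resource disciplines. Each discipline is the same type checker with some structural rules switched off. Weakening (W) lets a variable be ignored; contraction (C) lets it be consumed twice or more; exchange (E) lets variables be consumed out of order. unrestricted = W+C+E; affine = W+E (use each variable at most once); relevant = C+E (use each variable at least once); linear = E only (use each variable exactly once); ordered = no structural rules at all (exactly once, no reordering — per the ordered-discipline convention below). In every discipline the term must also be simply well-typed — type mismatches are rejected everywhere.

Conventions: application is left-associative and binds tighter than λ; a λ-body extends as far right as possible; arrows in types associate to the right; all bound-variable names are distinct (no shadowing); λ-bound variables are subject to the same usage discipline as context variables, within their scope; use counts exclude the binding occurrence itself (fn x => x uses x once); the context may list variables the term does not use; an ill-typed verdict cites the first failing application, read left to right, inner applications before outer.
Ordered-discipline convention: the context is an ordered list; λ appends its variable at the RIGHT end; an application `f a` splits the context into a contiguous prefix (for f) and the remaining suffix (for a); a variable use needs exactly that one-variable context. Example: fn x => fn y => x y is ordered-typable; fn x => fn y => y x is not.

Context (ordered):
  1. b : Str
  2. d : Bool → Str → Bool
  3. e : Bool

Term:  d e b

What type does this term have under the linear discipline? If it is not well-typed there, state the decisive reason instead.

term : Bool
usage: b ×1; d ×1; e ×1
order of uses: d, e, b
typing: ✓ — Bool
across the five disciplines: ordered ✗ | linear ✓ | affine ✓ | relevant ✓ | unrestricted ✓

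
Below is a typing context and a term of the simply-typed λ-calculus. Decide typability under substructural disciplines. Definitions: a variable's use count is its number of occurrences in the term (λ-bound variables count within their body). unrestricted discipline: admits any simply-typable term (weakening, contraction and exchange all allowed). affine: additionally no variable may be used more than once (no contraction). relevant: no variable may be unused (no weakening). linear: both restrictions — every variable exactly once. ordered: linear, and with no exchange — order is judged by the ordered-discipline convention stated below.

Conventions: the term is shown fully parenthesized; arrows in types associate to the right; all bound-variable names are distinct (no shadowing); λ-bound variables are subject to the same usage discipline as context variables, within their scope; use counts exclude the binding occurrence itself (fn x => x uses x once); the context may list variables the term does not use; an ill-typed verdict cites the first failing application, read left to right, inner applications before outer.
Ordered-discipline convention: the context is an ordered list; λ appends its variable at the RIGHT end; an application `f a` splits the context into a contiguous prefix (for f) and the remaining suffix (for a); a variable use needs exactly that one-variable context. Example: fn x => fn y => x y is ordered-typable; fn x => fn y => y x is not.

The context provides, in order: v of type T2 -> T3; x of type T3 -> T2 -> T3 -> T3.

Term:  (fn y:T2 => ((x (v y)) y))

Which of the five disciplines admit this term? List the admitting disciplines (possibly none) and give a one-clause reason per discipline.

admitted by: relevant, unrestricted
variable uses: v: 1×, x: 1×, y (λ-bound): 2×
order of uses: x, v, y, y
typing: the term checks, with type T2 -> T3 -> T3
ordered ✗ (uses contraction: y ×2)
linear ✗ (uses contraction: y ×2)
affine ✗ (uses contraction: y ×2)
relevant ✓ (at least one use each (v, x, y))
unrestricted ✓ (type-checks (T2 -> T3 -> T3) and nothing is barred)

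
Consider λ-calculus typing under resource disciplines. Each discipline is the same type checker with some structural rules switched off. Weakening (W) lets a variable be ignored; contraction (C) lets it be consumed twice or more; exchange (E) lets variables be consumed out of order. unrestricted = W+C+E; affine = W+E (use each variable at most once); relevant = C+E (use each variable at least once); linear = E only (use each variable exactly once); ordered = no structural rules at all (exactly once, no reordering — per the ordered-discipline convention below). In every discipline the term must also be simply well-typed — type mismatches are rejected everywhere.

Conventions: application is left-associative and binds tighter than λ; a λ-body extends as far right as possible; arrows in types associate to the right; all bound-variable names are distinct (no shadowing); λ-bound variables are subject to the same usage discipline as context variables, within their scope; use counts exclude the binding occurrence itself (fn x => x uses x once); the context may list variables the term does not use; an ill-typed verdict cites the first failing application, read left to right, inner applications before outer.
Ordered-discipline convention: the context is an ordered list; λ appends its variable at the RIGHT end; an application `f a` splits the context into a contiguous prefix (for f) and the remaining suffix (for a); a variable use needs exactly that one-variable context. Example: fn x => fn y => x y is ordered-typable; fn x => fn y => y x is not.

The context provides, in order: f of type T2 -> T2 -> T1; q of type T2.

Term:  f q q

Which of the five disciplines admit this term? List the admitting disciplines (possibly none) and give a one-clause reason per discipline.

admitted in: relevant, unrestricted
usage: f=1, q=2
left-to-right use order: f, q, q
typing: well-typed at T1
ordered ✗ (repeated use of q ×2)
linear ✗ (repeated use of q ×2)
affine ✗ (repeated use of q ×2)
relevant ✓ (at least one use each (f, q))
unrestricted ✓ (well-typed at T1; no restrictions here)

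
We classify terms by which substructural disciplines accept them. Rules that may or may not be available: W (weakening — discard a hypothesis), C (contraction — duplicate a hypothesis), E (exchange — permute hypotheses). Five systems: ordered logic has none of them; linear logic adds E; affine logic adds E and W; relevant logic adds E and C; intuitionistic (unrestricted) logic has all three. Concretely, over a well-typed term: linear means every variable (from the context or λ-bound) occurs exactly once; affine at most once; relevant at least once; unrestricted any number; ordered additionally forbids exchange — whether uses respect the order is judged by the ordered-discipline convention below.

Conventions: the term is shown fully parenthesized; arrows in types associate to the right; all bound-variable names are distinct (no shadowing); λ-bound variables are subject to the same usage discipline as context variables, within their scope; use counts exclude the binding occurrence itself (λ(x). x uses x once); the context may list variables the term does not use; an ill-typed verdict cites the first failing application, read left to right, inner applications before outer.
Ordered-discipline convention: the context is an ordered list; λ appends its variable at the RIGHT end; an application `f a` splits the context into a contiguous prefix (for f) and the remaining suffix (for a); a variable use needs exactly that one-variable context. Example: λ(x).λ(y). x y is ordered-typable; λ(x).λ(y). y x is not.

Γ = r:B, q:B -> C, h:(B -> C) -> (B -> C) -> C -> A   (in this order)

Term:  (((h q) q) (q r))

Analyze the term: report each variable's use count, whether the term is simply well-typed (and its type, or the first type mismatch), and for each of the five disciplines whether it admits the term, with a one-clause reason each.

use counts: r ×1; q ×3; h ×1
uses in reading order: h, q, q, q, r
typing: well-typed — term : A
ordered ✗ (uses contraction: q ×3)
linear ✗ (uses contraction: q ×3)
affine ✗ (uses contraction: q ×3)
relevant ✓ (at least one use each (r, q, h))
unrestricted ✓ (well-typed at A; no restrictions here)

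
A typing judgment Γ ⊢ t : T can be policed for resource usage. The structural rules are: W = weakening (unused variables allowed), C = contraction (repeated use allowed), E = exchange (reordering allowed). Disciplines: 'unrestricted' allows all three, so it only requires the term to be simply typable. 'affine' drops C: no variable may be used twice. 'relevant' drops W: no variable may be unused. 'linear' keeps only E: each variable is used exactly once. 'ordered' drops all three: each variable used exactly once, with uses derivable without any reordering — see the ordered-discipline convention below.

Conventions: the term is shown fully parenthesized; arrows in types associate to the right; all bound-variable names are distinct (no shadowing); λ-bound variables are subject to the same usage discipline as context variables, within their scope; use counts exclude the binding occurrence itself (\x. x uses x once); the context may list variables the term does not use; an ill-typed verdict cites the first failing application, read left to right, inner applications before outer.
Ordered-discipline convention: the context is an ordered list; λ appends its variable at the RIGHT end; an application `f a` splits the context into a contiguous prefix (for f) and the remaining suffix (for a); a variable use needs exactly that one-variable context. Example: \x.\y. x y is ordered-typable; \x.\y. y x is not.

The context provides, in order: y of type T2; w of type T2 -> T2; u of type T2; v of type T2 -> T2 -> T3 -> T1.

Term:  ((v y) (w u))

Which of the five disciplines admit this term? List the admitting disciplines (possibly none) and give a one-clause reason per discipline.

accepted by: linear, affine, relevant, unrestricted
counts: y: 1, w: 1, u: 1, v: 1
uses in reading order: v, y, w, u
typing: well-typed — term : T3 -> T1
ordered: ✗, no contiguous prefix/suffix split fits v, y, w, u
linear: ✓, each of y, w, u, v used exactly once
affine: ✓, none of y, w, u, v used more than once
relevant: ✓, every one of y, w, u, v appears
unrestricted: ✓, type-checks (T3 -> T1) and nothing is barred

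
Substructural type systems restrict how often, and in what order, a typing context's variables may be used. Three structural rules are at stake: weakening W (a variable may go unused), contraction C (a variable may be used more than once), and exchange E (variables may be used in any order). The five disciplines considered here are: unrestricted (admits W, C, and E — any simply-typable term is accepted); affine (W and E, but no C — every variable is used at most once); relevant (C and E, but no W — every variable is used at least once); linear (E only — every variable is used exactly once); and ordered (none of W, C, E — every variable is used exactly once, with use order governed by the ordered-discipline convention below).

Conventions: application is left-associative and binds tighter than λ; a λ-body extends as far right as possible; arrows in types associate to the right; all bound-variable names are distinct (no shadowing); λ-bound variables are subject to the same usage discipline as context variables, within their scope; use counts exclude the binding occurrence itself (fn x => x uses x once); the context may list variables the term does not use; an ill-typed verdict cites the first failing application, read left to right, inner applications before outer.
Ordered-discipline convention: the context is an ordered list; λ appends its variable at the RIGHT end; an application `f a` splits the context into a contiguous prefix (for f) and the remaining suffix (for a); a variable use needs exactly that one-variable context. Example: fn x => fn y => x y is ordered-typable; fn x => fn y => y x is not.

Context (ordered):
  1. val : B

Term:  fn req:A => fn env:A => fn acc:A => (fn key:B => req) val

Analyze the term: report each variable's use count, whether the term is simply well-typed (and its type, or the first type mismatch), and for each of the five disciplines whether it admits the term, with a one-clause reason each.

counts: val=1; req (bound)=1; env (bound)=0; acc (bound)=0; key (bound)=0
use order (left to right): req, val
typing: well-typed — term : A -> A -> A -> A
ordered: ✗, needs weakening: env, acc, key unused
linear: ✗, needs weakening: env, acc, key unused
affine: ✓, no duplicate uses among val, req, env, acc, key
relevant: ✗, needs weakening: env, acc, key unused
unrestricted: ✓, type-checks (A -> A -> A -> A) and nothing is barred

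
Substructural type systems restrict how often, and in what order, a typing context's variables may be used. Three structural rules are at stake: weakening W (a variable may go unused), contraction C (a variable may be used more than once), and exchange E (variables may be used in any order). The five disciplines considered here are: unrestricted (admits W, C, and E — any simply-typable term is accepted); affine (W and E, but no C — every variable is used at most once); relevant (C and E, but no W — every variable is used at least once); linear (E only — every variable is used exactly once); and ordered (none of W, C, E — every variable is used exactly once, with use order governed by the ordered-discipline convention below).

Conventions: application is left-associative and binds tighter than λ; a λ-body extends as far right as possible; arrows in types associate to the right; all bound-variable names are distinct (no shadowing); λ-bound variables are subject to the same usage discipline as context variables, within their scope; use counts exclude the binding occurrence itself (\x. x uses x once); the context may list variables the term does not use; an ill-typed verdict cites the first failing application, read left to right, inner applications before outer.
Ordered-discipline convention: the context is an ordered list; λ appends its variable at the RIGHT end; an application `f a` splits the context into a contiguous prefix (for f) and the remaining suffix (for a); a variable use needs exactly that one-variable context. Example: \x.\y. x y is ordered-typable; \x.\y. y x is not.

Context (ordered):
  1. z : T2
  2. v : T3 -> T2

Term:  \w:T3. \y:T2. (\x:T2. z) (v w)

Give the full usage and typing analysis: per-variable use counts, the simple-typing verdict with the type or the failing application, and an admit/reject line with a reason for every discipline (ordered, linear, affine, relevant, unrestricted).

variable uses: z ×1; v ×1; w [bound] ×1; y [bound] ×0; x [bound] ×0
uses in reading order: z, v, w
typing: well-typed at T3 -> T2 -> T2
ordered: ✗, y, x left unused
linear: ✗, y, x left unused
affine: ✓, at most one use each (z, v, w, y, x)
relevant: ✗, y, x left unused
unrestricted: ✓, type-checks (T3 -> T2 -> T2) and nothing is barred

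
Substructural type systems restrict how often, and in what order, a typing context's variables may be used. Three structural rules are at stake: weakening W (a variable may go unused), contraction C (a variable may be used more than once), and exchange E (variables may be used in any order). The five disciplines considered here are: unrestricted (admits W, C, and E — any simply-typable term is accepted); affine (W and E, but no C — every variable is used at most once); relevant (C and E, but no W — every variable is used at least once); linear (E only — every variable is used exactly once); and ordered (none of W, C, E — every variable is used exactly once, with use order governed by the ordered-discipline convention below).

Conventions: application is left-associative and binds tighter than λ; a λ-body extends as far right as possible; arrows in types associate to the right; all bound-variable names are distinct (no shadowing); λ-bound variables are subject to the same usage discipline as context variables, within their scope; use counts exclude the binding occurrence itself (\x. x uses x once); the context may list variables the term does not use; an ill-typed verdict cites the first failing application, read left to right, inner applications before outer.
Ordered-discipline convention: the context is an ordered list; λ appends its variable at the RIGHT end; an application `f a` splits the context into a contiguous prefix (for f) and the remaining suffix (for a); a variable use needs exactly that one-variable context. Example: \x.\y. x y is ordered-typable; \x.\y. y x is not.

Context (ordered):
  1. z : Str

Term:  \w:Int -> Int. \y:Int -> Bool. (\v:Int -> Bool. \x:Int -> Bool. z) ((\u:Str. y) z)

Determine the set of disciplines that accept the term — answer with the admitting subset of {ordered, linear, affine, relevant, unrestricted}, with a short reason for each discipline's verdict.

admitted in: unrestricted
use counts: z=2, w (λ-bound)=0, y (λ-bound)=1, v (λ-bound)=0, x (λ-bound)=0, u (λ-bound)=0
use order (left to right): z, y, z
typing: well-typed at (Int -> Int) -> (Int -> Bool) -> (Int -> Bool) -> Str
ordered: ✗ — z ×2 used more than once (contraction); w, v, x, u left unused
linear: ✗ — z ×2 used more than once (contraction); w, v, x, u left unused
affine: ✗ — z ×2 used more than once (contraction)
relevant: ✗ — w, v, x, u left unused
unrestricted: ✓ — type-checks ((Int -> Int) -> (Int -> Bool) -> (Int -> Bool) -> Str) and nothing is barred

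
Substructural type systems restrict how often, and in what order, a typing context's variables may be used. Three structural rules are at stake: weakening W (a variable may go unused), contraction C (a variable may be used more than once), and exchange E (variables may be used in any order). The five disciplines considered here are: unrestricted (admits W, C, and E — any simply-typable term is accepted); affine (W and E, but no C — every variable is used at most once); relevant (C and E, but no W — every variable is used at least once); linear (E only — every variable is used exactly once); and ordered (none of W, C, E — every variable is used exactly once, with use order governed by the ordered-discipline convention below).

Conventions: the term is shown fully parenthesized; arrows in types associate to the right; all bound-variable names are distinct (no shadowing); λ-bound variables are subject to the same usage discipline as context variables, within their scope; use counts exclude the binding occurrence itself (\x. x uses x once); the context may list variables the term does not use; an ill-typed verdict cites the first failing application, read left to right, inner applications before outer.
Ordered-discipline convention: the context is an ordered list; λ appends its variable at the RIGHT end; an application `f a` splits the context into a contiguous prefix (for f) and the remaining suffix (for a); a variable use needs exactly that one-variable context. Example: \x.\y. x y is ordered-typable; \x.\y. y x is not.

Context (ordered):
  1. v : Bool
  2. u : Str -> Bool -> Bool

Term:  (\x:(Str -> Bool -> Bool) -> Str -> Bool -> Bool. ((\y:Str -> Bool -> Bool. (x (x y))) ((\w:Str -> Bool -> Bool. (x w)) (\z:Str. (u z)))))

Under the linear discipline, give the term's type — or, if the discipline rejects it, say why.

not well-typed under linear — uses contraction: x ×3; v never used (weakening)
use counts: v=0, u=1, x (bound)=3, y (bound)=1, w (bound)=1, z (bound)=1
use order (left to right): x, x, y, x, w, u, z
typing: well-typed at ((Str -> Bool -> Bool) -> Str -> Bool -> Bool) -> Str -> Bool -> Bool
summary: ordered ✗ | linear ✗ | affine ✗ | relevant ✗ | unrestricted ✓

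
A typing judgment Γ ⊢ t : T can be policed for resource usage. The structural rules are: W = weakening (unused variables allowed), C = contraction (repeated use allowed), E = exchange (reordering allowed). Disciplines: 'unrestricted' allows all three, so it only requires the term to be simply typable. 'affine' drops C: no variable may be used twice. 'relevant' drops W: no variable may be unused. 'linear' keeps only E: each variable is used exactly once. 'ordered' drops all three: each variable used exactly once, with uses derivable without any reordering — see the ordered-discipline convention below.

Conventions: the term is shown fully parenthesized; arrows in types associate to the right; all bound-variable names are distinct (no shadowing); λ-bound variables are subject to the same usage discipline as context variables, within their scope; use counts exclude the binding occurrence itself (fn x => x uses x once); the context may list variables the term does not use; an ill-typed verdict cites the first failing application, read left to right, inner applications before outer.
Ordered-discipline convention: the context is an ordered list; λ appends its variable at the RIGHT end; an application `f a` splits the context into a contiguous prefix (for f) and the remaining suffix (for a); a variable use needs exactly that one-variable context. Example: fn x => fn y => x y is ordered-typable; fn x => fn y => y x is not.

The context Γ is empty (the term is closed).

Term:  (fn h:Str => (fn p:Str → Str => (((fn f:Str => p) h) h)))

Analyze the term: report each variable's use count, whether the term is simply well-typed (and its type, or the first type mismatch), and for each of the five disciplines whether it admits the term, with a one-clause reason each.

usage: h [bound]: 2; p [bound]: 1; f [bound]: 0
left-to-right use order: p, h, h
typing: well-typed — term : Str → (Str → Str) → Str
ordered ✗ (needs contraction — h ×2; needs weakening: f unused)
linear ✗ (needs contraction — h ×2; needs weakening: f unused)
affine ✗ (needs contraction — h ×2)
relevant ✗ (needs weakening: f unused)
unrestricted ✓ (well-typed at Str → (Str → Str) → Str; no restrictions here)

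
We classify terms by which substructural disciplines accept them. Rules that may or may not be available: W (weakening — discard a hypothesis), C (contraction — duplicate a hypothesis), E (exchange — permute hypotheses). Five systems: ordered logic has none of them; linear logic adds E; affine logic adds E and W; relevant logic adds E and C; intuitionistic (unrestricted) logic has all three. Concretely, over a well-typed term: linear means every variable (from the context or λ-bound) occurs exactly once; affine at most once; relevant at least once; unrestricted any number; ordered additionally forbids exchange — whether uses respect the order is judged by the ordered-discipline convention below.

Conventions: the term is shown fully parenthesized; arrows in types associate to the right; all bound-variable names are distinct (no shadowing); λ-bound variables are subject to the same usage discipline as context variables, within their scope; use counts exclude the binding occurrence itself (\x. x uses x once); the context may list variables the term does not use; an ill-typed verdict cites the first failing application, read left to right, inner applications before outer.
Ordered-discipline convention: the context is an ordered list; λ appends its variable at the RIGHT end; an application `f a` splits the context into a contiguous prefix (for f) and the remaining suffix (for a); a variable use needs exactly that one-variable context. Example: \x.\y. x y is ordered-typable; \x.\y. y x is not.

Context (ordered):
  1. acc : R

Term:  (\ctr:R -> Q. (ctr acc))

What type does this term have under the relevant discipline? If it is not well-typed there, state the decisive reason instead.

term : (R -> Q) -> Q
variable uses: acc=1, ctr [bound]=1
use order (left to right): ctr, acc
typing: well-typed — term : (R -> Q) -> Q
per-discipline verdicts: ordered ✗; linear ✓; affine ✓; relevant ✓; unrestricted ✓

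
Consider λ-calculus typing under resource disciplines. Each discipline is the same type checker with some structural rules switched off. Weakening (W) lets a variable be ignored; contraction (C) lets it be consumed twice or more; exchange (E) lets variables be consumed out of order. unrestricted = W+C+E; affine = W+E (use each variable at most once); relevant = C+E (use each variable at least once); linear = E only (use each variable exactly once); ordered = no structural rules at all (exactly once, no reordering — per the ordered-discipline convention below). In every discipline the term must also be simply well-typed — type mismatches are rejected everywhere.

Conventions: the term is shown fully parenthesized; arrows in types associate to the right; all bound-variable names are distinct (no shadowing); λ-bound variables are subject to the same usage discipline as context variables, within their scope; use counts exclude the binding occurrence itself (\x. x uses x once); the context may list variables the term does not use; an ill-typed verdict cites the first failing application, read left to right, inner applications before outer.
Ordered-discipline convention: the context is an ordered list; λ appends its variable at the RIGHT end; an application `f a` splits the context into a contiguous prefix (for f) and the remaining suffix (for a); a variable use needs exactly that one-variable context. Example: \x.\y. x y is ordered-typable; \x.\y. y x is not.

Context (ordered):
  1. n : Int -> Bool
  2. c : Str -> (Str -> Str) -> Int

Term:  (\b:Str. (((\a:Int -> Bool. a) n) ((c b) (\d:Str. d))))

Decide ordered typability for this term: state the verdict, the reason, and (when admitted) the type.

yes — single-use (n, c, b, a, d), ordered derivation ok; term : Str -> Bool
variable uses: n: 1×; c: 1×; b (λ-bound): 1×; a (λ-bound): 1×; d (λ-bound): 1×
order of uses: a, n, c, b, d
typing: the term checks, with type Str -> Bool
all disciplines: ordered ✓; linear ✓; affine ✓; relevant ✓; unrestricted ✓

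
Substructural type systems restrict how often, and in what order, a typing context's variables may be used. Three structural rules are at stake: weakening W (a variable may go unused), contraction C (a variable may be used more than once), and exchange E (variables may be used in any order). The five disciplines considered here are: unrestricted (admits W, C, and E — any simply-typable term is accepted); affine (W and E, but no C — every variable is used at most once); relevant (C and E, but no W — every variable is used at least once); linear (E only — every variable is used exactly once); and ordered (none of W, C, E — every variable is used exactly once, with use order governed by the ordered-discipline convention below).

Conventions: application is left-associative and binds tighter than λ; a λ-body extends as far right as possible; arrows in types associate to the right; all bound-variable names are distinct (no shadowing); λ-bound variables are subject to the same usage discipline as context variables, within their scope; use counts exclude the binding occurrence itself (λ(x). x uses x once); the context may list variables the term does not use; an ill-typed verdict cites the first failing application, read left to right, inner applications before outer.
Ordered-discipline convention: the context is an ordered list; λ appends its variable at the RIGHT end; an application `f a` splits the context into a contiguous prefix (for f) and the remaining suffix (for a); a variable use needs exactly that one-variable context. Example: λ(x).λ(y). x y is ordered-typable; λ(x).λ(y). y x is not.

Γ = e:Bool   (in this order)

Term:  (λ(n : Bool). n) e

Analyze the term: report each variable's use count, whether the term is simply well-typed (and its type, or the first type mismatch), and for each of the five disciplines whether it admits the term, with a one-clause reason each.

counts: e: 1; n [bound]: 1
uses in reading order: n, e
typing: well-typed — term : Bool
ordered: ✓, e, n once each; derivable with no W/C/E
linear: ✓, e, n: one use apiece
affine: ✓, at most one use each (e, n)
relevant: ✓, at least one use each (e, n)
unrestricted: ✓, typability at Bool is all that's needed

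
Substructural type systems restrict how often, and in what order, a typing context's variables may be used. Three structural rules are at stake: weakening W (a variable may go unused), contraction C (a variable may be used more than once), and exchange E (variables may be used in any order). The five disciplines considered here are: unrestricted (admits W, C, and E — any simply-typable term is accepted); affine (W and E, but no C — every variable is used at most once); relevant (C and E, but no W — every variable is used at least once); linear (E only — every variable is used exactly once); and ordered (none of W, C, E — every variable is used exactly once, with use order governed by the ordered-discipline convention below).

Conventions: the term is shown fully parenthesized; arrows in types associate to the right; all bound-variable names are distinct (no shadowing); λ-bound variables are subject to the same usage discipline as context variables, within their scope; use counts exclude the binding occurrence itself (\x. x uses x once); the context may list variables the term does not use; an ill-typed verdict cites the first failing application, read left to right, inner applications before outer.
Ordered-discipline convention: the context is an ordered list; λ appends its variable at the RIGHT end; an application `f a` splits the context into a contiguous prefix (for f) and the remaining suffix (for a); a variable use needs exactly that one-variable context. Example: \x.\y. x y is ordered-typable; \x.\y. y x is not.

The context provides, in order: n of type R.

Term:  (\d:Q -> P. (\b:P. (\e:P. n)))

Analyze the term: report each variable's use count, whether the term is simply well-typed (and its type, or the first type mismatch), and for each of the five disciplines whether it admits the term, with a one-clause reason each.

use counts: n=1; d (λ-bound)=0; b (λ-bound)=0; e (λ-bound)=0
left-to-right use order: n
typing: well-typed — term : (Q -> P) -> P -> P -> R
ordered: ✗ — needs weakening: d, b, e unused
linear: ✗ — needs weakening: d, b, e unused
affine: ✓ — no duplicate uses among n, d, b, e
relevant: ✗ — needs weakening: d, b, e unused
unrestricted: ✓ — well-typed at (Q -> P) -> P -> P -> R; no restrictions here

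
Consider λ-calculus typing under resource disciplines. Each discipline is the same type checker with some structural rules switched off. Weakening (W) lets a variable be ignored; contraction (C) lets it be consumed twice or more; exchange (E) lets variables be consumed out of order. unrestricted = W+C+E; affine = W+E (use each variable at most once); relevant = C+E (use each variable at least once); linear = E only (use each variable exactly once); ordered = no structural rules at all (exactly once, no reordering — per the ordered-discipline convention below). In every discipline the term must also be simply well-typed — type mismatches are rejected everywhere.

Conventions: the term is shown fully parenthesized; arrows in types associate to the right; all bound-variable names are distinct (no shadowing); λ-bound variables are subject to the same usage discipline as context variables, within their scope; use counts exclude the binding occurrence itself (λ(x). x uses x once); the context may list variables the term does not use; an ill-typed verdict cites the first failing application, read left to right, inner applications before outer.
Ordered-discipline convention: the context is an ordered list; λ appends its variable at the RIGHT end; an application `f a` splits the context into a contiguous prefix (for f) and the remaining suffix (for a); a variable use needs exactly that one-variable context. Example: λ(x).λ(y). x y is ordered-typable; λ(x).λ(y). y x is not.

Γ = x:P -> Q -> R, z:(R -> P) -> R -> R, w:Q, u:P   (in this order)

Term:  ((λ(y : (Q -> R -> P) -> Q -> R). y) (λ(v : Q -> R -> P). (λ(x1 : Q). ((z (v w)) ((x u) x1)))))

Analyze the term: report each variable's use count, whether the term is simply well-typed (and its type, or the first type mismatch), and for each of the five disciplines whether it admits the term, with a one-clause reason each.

variable uses: x=1, z=1, w=1, u=1, y (λ-bound)=1, v (λ-bound)=1, x1 (λ-bound)=1
order of uses: y, z, v, w, x, u, x1
typing: the term checks, with type (Q -> R -> P) -> Q -> R
ordered ✗ (no contiguous prefix/suffix split fits y, z, v, w, x, u, x1)
linear ✓ (x, z, w, u, y, v, x1: one use apiece)
affine ✓ (none of x, z, w, u, y, v, x1 used more than once)
relevant ✓ (at least one use each (x, z, w, u, y, v, x1))
unrestricted ✓ (type-checks ((Q -> R -> P) -> Q -> R) and nothing is barred)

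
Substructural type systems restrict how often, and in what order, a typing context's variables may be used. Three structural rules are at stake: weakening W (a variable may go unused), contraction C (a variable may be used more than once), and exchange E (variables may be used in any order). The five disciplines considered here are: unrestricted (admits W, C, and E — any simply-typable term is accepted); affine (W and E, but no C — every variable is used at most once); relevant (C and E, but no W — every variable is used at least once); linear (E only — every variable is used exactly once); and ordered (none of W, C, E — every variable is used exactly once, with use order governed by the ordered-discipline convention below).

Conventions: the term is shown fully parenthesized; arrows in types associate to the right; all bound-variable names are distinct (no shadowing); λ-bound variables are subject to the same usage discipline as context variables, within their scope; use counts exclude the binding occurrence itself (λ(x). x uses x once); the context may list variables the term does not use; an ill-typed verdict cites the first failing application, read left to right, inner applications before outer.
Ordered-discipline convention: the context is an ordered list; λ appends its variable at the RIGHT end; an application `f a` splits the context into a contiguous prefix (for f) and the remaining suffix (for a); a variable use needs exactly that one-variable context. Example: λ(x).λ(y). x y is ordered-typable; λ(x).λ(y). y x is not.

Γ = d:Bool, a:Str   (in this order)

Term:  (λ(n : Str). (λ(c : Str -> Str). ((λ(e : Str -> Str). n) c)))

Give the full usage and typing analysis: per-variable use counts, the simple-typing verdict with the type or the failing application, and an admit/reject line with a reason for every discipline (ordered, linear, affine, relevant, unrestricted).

use counts: d: 0×, a: 0×, n (λ-bound): 1×, c (λ-bound): 1×, e (λ-bound): 0×
use order (left to right): n, c
typing: ✓ — Str -> (Str -> Str) -> Str
ordered: ✗, unused: d, a, e — weakening required
linear: ✗, unused: d, a, e — weakening required
affine: ✓, at most one use each (d, a, n, c, e)
relevant: ✗, unused: d, a, e — weakening required
unrestricted: ✓, typability at Str -> (Str -> Str) -> Str is all that's needed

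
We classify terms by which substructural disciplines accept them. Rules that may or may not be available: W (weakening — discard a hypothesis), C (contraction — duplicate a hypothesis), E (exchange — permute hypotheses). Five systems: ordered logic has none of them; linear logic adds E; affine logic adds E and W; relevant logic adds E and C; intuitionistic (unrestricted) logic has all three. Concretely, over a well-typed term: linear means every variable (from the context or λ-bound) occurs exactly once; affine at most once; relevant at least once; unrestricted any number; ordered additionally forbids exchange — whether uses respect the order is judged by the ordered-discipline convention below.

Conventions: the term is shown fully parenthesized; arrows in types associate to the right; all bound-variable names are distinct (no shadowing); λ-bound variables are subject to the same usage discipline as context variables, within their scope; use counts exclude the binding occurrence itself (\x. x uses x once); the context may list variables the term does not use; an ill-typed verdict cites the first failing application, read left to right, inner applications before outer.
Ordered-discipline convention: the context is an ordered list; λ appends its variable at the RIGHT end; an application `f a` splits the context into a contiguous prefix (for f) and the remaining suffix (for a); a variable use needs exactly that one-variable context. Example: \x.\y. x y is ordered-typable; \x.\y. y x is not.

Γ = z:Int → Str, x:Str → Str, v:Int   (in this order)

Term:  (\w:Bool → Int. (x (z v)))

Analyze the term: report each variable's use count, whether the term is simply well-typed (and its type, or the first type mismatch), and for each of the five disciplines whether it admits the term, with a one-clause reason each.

counts: z=1, x=1, v=1, w (λ-bound)=0
uses in reading order: x, z, v
typing: well-typed — term : (Bool → Int) → Str
ordered ✗ (w left unused)
linear ✗ (w left unused)
affine ✓ (none of z, x, v, w used more than once)
relevant ✗ (w left unused)
unrestricted ✓ (well-typed at (Bool → Int) → Str; no restrictions here)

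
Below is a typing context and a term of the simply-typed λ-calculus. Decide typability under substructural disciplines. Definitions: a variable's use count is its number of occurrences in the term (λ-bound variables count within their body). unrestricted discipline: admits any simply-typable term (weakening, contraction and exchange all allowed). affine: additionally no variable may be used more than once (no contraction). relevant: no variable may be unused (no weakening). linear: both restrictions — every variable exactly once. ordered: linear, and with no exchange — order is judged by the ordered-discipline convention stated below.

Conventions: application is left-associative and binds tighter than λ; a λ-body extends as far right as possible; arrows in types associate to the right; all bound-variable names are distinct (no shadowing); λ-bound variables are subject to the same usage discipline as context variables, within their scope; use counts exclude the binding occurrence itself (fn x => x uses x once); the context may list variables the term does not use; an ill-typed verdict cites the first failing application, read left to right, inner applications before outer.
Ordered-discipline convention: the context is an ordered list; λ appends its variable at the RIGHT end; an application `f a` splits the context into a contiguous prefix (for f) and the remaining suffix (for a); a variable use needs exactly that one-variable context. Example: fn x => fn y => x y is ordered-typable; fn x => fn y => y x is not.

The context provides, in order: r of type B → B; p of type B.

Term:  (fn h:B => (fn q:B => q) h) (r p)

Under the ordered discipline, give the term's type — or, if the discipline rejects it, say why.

term : B
variable uses: r: 1, p: 1, h (bound): 1, q (bound): 1
order of uses: q, h, r, p
typing: the term checks, with type B
summary: ordered ✓, linear ✓, affine ✓, relevant ✓, unrestricted ✓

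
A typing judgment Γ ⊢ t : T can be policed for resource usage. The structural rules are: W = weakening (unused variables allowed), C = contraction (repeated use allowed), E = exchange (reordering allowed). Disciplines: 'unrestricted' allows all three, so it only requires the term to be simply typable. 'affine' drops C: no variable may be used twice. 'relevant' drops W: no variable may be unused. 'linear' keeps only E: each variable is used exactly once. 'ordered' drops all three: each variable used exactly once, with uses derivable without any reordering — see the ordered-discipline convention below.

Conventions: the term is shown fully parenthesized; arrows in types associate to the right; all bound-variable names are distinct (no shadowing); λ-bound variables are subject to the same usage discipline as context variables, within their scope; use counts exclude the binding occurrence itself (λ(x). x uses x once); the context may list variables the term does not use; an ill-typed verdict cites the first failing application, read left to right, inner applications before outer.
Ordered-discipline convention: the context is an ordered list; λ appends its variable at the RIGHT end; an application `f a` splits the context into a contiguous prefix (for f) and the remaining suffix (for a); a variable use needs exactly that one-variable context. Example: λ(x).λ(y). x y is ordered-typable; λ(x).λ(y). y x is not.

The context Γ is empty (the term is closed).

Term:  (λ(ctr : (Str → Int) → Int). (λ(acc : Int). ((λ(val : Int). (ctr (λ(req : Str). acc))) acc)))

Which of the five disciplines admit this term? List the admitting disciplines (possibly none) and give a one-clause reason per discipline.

admitting disciplines: unrestricted
counts: ctr (λ-bound) ×1; acc (λ-bound) ×2; val (λ-bound) ×0; req (λ-bound) ×0
uses in reading order: ctr, acc, acc
typing: well-typed at ((Str → Int) → Int) → Int → Int
ordered ✗ (uses contraction: acc ×2; val, req left unused)
linear ✗ (uses contraction: acc ×2; val, req left unused)
affine ✗ (uses contraction: acc ×2)
relevant ✗ (val, req left unused)
unrestricted ✓ (simply typable at ((Str → Int) → Int) → Int → Int; W, C, E all held)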